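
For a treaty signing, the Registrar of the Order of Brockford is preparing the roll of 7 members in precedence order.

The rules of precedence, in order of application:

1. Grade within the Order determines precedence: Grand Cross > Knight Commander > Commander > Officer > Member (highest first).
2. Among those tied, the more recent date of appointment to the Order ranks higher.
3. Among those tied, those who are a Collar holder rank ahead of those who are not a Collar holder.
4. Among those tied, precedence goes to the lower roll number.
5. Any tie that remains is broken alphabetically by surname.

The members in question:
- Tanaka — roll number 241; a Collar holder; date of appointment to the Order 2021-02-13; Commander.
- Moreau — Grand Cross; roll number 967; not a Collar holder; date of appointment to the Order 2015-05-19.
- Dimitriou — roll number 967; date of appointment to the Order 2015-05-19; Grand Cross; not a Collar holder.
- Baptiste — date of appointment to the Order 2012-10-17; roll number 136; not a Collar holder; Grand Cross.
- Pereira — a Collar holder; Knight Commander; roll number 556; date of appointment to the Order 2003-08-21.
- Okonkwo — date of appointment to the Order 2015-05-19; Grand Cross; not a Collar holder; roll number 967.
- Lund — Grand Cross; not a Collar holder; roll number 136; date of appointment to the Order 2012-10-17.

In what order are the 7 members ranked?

Dimitriou, Moreau, Okonkwo, Baptiste, Lund, Pereira, Tanaka

By grade within the Order: Dimitriou, Moreau, Okonkwo, Baptiste and Lund (Grand Cross); then Pereira (Knight Commander); then Tanaka (Commander).
Among Dimitriou, Moreau, Okonkwo, Baptiste and Lund, by date of appointment to the Order (later first): Dimitriou, Moreau and Okonkwo (2015-05-19) before Baptiste and Lund (2012-10-17).
Dimitriou, Moreau and Okonkwo are each not a Collar holder, so the next rule applies.
Dimitriou, Moreau and Okonkwo all have roll number 967, so the next rule applies.
Among Dimitriou, Moreau and Okonkwo, alphabetically by surname: Dimitriou before Moreau before Okonkwo.
Baptiste and Lund are each not a Collar holder, so the next rule applies.
Baptiste and Lund both have roll number 136, so the next rule applies.
Among Baptiste and Lund, alphabetically by surname: Baptiste before Lund.
Full order: Dimitriou, Moreau, Okonkwo, Baptiste, Lund, Pereira, Tanaka.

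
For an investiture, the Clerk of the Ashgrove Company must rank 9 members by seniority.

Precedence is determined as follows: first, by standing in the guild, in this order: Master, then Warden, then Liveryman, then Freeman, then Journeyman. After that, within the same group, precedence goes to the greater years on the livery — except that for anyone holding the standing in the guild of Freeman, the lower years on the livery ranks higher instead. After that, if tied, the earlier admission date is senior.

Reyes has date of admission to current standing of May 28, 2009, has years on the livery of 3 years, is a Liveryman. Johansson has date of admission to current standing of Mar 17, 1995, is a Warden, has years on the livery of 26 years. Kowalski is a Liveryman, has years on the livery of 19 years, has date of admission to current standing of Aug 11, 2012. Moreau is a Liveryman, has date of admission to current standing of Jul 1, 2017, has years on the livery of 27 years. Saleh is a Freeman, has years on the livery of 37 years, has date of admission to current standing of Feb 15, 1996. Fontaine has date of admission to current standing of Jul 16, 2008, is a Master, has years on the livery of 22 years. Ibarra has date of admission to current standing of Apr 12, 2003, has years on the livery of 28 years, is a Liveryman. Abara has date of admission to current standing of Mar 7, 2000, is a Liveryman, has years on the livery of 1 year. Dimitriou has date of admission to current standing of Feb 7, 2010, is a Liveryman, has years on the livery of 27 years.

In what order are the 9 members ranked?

Fontaine, Johansson, Ibarra, Dimitriou, Moreau, Kowalski, Reyes, Abara, Saleh

By standing in the guild: Fontaine (Master); then Johansson (Warden); then Ibarra, Dimitriou, Moreau, Kowalski, Reyes and Abara (Liveryman); then Saleh (Freeman).
Among Ibarra, Dimitriou, Moreau, Kowalski, Reyes and Abara, by years on the livery (higher first): Ibarra (28 years) before Dimitriou and Moreau (27 years) before Kowalski (19 years) before Reyes (3 years) before Abara (1 year).
Among Dimitriou and Moreau, by date of admission to current standing (earlier first): Dimitriou (Feb 7, 2010) before Moreau (Jul 1, 2017).
Full order: Fontaine, Johansson, Ibarra, Dimitriou, Moreau, Kowalski, Reyes, Abara, Saleh.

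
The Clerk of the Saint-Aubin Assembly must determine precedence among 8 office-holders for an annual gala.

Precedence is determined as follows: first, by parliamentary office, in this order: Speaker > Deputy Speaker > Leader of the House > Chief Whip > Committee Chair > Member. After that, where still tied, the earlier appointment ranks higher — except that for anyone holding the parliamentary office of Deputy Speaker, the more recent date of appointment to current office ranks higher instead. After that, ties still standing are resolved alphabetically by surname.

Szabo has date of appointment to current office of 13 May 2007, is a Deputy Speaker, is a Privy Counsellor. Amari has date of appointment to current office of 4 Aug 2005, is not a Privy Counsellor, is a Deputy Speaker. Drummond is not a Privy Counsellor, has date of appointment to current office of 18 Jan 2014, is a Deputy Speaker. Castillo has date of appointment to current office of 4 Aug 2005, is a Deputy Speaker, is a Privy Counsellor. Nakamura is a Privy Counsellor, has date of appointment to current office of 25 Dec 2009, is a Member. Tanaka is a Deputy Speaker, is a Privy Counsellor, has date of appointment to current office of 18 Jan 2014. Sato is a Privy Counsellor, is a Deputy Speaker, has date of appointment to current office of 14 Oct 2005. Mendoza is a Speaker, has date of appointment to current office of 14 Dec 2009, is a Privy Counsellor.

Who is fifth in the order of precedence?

Sato

By parliamentary office: Mendoza (Speaker); then Drummond, Tanaka, Szabo, Sato, Amari and Castillo (Deputy Speaker); then Nakamura (Member).
Among Drummond, Tanaka, Szabo, Sato, Amari and Castillo, by date of appointment to current office (later first) (reversed rule for this group): Drummond and Tanaka (18 Jan 2014) before Szabo (13 May 2007) before Sato (14 Oct 2005) before Amari and Castillo (4 Aug 2005).
Among Drummond and Tanaka, alphabetically by surname: Drummond before Tanaka.
Among Amari and Castillo, alphabetically by surname: Amari before Castillo.
Order: Mendoza, Drummond, Tanaka, Szabo, Sato, Amari, Castillo, Nakamura.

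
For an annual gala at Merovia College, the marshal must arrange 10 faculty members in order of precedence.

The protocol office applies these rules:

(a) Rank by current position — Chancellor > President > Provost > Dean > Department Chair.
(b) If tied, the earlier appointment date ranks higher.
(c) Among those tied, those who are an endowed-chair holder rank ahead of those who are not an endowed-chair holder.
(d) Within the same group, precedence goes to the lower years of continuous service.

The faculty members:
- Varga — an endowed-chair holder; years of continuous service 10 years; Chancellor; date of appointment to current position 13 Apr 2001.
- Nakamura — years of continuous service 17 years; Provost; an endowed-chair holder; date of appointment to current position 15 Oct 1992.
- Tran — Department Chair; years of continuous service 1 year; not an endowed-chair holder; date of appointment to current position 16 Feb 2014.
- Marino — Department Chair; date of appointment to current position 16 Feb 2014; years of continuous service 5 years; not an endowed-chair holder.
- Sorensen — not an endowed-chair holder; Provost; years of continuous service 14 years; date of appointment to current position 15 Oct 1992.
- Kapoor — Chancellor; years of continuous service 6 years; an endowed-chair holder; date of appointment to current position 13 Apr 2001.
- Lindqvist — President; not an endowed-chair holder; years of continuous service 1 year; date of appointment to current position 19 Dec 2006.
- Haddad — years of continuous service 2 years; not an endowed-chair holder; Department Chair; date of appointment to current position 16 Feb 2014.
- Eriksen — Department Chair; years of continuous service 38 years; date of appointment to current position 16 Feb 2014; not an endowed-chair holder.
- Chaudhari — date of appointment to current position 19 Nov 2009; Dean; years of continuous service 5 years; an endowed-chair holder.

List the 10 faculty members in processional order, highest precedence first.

Kapoor, Varga, Lindqvist, Nakamura, Sorensen, Chaudhari, Tran, Haddad, Marino, Eriksen

By current position: Kapoor and Varga (Chancellor); then Lindqvist (President); then Nakamura and Sorensen (Provost); then Chaudhari (Dean); then Tran, Haddad, Marino and Eriksen (Department Chair).
Kapoor and Varga both have date of appointment to current position 13 Apr 2001, so the next rule applies.
Kapoor and Varga are each an endowed-chair holder, so the next rule applies.
Among Kapoor and Varga, by years of continuous service (lower first): Kapoor (6 years) before Varga (10 years).
Nakamura and Sorensen both have date of appointment to current position 15 Oct 1992, so the next rule applies.
Among Nakamura and Sorensen, an endowed-chair holder before not an endowed-chair holder: Nakamura (an endowed-chair holder) before Sorensen (not an endowed-chair holder).
Tran, Haddad, Marino and Eriksen all have date of appointment to current position 16 Feb 2014, so the next rule applies.
Tran, Haddad, Marino and Eriksen are each not an endowed-chair holder, so the next rule applies.
Among Tran, Haddad, Marino and Eriksen, by years of continuous service (lower first): Tran (1 year) before Haddad (2 years) before Marino (5 years) before Eriksen (38 years).
Full order: Kapoor, Varga, Lindqvist, Nakamura, Sorensen, Chaudhari, Tran, Haddad, Marino, Eriksen.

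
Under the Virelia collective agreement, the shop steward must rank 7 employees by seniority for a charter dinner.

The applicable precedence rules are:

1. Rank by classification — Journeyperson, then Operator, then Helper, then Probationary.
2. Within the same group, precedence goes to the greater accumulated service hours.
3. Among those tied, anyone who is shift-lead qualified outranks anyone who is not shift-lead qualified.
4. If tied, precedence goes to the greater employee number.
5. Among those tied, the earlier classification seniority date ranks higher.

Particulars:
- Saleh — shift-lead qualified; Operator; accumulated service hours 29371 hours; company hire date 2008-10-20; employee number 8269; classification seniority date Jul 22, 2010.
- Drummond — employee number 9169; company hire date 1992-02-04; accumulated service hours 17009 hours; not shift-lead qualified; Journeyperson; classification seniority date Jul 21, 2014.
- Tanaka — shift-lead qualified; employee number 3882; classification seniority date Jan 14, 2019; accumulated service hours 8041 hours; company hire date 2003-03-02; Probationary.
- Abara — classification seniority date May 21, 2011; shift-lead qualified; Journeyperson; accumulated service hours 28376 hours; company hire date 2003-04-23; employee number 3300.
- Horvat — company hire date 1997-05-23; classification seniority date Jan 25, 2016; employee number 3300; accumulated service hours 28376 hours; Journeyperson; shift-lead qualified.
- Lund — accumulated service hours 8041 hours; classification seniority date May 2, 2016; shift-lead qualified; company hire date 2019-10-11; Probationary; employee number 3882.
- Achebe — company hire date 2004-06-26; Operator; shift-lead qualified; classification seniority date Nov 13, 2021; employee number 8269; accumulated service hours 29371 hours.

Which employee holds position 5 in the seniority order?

By classification: Abara, Horvat and Drummond (Journeyperson); then Saleh and Achebe (Operator); then Lund and Tanaka (Probationary).
Among Abara, Horvat and Drummond, by accumulated service hours (higher first): Abara and Horvat (28376 hours) before Drummond (17009 hours).
Abara and Horvat are each shift-lead qualified, so the next rule applies.
Abara and Horvat both have employee number 3300, so the next rule applies.
Among Abara and Horvat, by classification seniority date (earlier first): Abara (May 21, 2011) before Horvat (Jan 25, 2016).
Saleh and Achebe both have accumulated service hours 29371 hours, so the next rule applies.
Saleh and Achebe are each shift-lead qualified, so the next rule applies.
Saleh and Achebe both have employee number 8269, so the next rule applies.
Among Saleh and Achebe, by classification seniority date (earlier first): Saleh (Jul 22, 2010) before Achebe (Nov 13, 2021).
Lund and Tanaka both have accumulated service hours 8041 hours, so the next rule applies.
Lund and Tanaka are each shift-lead qualified, so the next rule applies.
Lund and Tanaka both have employee number 3882, so the next rule applies.
Among Lund and Tanaka, by classification seniority date (earlier first): Lund (May 2, 2016) before Tanaka (Jan 14, 2019).
Order: Abara, Horvat, Drummond, Saleh, Achebe, Lund, Tanaka.

Achebe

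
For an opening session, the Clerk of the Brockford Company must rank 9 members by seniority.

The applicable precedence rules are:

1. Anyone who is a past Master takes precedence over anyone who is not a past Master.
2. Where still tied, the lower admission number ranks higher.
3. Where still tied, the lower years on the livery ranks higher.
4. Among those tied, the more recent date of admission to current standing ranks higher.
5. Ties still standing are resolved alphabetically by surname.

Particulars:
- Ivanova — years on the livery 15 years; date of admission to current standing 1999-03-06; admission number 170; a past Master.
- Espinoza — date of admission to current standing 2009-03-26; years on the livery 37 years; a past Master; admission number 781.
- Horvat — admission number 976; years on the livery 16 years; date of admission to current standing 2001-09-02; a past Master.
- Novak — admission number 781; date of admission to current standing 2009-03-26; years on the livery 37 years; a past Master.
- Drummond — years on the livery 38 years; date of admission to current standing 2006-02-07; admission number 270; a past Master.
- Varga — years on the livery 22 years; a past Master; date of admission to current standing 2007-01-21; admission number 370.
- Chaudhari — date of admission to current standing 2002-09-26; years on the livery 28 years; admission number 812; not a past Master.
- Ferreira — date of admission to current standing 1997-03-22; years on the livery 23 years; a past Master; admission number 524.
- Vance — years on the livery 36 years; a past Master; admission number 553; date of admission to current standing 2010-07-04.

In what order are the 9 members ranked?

Ivanova, Drummond, Varga, Ferreira, Vance, Espinoza, Novak, Horvat, Chaudhari

By the first rule: Ivanova, Drummond, Varga, Ferreira, Vance, Espinoza, Novak and Horvat (each a past Master); then Chaudhari (not a past Master).
Among Ivanova, Drummond, Varga, Ferreira, Vance, Espinoza, Novak and Horvat, by admission number (lower first): Ivanova (170) before Drummond (270) before Varga (370) before Ferreira (524) before Vance (553) before Espinoza and Novak (781) before Horvat (976).
Espinoza and Novak both have years on the livery 37 years, so the next rule applies.
Espinoza and Novak both have date of admission to current standing 2009-03-26, so the next rule applies.
Among Espinoza and Novak, alphabetically by surname: Espinoza before Novak.
Full order: Ivanova, Drummond, Varga, Ferreira, Vance, Espinoza, Novak, Horvat, Chaudhari.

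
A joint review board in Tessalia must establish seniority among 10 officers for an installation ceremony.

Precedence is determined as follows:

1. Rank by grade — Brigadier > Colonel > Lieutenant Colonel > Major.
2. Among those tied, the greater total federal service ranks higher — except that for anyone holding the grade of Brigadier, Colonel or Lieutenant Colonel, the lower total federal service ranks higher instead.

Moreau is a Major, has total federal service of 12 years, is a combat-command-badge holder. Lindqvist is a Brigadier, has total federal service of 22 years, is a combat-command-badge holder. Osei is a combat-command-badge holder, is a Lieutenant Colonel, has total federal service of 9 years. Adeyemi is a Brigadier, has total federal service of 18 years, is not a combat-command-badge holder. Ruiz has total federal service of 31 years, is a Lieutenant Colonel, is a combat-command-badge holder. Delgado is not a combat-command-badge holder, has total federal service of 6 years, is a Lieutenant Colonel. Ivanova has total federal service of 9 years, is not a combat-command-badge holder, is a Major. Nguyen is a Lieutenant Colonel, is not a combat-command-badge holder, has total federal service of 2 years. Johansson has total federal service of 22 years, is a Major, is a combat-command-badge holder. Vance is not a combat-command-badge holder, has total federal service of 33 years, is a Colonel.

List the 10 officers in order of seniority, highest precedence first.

Adeyemi, Lindqvist, Vance, Nguyen, Delgado, Osei, Ruiz, Johansson, Moreau, Ivanova

By grade: Adeyemi and Lindqvist (Brigadier); then Vance (Colonel); then Nguyen, Delgado, Osei and Ruiz (Lieutenant Colonel); then Johansson, Moreau and Ivanova (Major).
Among Adeyemi and Lindqvist, by total federal service (lower first) (reversed rule for this group): Adeyemi (18 years) before Lindqvist (22 years).
Among Nguyen, Delgado, Osei and Ruiz, by total federal service (lower first) (reversed rule for this group): Nguyen (2 years) before Delgado (6 years) before Osei (9 years) before Ruiz (31 years).
Among Johansson, Moreau and Ivanova, by total federal service (higher first): Johansson (22 years) before Moreau (12 years) before Ivanova (9 years).
Full order: Adeyemi, Lindqvist, Vance, Nguyen, Delgado, Osei, Ruiz, Johansson, Moreau, Ivanova.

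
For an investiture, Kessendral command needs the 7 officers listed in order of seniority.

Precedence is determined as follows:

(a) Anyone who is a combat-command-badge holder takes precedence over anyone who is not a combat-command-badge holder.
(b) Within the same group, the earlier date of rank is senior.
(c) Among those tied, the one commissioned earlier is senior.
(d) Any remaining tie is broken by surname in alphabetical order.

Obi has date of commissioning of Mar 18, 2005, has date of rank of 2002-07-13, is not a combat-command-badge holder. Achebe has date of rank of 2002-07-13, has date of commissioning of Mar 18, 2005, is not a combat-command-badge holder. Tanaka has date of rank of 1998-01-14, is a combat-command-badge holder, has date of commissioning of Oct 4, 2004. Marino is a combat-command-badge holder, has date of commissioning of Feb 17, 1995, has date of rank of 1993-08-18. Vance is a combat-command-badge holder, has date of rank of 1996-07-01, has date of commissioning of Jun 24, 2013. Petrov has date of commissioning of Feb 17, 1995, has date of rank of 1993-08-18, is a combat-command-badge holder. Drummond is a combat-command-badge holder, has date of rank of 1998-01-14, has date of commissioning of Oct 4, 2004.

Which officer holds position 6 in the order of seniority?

Achebe

By the first rule: Marino, Petrov, Vance, Drummond and Tanaka (each a combat-command-badge holder); then Achebe and Obi (both not a combat-command-badge holder).
Among Marino, Petrov, Vance, Drummond and Tanaka, by date of rank (earlier first): Marino and Petrov (1993-08-18) before Vance (1996-07-01) before Drummond and Tanaka (1998-01-14).
Marino and Petrov both have date of commissioning Feb 17, 1995, so the next rule applies.
Among Marino and Petrov, alphabetically by surname: Marino before Petrov.
Drummond and Tanaka both have date of commissioning Oct 4, 2004, so the next rule applies.
Among Drummond and Tanaka, alphabetically by surname: Drummond before Tanaka.
Achebe and Obi both have date of rank 2002-07-13, so the next rule applies.
Achebe and Obi both have date of commissioning Mar 18, 2005, so the next rule applies.
Among Achebe and Obi, alphabetically by surname: Achebe before Obi.
Order: Marino, Petrov, Vance, Drummond, Tanaka, Achebe, Obi.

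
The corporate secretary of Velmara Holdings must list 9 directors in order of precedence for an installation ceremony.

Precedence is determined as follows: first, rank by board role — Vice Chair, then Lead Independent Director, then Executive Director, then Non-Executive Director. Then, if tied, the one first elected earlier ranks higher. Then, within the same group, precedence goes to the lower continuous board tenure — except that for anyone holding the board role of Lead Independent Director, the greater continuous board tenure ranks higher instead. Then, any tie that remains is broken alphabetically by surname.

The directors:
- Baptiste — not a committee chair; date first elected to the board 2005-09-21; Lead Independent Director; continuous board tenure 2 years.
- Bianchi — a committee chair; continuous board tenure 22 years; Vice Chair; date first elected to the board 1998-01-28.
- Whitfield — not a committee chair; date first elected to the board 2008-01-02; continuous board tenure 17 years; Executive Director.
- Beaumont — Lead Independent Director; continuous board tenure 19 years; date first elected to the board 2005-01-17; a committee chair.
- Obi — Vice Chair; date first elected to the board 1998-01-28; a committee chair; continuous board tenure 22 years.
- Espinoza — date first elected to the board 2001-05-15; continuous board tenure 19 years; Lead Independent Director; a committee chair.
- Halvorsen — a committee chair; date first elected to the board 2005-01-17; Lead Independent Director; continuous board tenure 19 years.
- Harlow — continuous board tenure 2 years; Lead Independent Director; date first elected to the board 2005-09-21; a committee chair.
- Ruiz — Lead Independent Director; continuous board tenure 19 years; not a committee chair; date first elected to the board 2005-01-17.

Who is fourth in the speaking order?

Beaumont

By board role: Bianchi and Obi (Vice Chair); then Espinoza, Beaumont, Halvorsen, Ruiz, Baptiste and Harlow (Lead Independent Director); then Whitfield (Executive Director).
Bianchi and Obi both have date first elected to the board 1998-01-28, so the next rule applies.
Bianchi and Obi both have continuous board tenure 22 years, so the next rule applies.
Among Bianchi and Obi, alphabetically by surname: Bianchi before Obi.
Among Espinoza, Beaumont, Halvorsen, Ruiz, Baptiste and Harlow, by date first elected to the board (earlier first): Espinoza (2001-05-15) before Beaumont, Halvorsen and Ruiz (2005-01-17) before Baptiste and Harlow (2005-09-21).
Beaumont, Halvorsen and Ruiz all have continuous board tenure 19 years, so the next rule applies.
Among Beaumont, Halvorsen and Ruiz, alphabetically by surname: Beaumont before Halvorsen before Ruiz.
Baptiste and Harlow both have continuous board tenure 2 years, so the next rule applies.
Among Baptiste and Harlow, alphabetically by surname: Baptiste before Harlow.
Order: Bianchi, Obi, Espinoza, Beaumont, Halvorsen, Ruiz, Baptiste, Harlow, Whitfield.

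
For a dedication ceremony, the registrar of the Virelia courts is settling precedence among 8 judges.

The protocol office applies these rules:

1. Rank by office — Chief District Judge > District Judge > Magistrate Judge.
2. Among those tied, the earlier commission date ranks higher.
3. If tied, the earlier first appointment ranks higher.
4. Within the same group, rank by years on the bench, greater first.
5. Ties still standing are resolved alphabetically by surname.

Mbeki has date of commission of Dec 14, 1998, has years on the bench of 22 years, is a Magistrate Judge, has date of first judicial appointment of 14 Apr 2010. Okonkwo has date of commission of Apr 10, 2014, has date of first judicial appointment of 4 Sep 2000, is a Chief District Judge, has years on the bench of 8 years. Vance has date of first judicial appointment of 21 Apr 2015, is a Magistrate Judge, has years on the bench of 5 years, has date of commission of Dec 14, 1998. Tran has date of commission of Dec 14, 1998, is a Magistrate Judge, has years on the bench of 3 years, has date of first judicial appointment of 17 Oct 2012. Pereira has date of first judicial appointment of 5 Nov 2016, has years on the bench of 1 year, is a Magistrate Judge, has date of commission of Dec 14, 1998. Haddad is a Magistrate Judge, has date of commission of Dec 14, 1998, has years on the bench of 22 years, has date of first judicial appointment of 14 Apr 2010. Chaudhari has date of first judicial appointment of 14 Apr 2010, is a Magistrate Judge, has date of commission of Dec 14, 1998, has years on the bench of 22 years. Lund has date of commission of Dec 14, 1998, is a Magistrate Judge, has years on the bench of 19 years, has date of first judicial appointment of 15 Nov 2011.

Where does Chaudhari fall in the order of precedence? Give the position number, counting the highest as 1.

By office: Okonkwo (Chief District Judge); then Chaudhari, Haddad, Mbeki, Lund, Tran, Vance and Pereira (Magistrate Judge).
Chaudhari, Haddad, Mbeki, Lund, Tran, Vance and Pereira all have date of commission Dec 14, 1998, so the next rule applies.
Among Chaudhari, Haddad, Mbeki, Lund, Tran, Vance and Pereira, by date of first judicial appointment (earlier first): Chaudhari, Haddad and Mbeki (14 Apr 2010) before Lund (15 Nov 2011) before Tran (17 Oct 2012) before Vance (21 Apr 2015) before Pereira (5 Nov 2016).
Chaudhari, Haddad and Mbeki all have years on the bench 22 years, so the next rule applies.
Among Chaudhari, Haddad and Mbeki, alphabetically by surname: Chaudhari before Haddad before Mbeki.
Order: Okonkwo, Chaudhari, Haddad, Mbeki, Lund, Tran, Vance, Pereira. So position 2.

2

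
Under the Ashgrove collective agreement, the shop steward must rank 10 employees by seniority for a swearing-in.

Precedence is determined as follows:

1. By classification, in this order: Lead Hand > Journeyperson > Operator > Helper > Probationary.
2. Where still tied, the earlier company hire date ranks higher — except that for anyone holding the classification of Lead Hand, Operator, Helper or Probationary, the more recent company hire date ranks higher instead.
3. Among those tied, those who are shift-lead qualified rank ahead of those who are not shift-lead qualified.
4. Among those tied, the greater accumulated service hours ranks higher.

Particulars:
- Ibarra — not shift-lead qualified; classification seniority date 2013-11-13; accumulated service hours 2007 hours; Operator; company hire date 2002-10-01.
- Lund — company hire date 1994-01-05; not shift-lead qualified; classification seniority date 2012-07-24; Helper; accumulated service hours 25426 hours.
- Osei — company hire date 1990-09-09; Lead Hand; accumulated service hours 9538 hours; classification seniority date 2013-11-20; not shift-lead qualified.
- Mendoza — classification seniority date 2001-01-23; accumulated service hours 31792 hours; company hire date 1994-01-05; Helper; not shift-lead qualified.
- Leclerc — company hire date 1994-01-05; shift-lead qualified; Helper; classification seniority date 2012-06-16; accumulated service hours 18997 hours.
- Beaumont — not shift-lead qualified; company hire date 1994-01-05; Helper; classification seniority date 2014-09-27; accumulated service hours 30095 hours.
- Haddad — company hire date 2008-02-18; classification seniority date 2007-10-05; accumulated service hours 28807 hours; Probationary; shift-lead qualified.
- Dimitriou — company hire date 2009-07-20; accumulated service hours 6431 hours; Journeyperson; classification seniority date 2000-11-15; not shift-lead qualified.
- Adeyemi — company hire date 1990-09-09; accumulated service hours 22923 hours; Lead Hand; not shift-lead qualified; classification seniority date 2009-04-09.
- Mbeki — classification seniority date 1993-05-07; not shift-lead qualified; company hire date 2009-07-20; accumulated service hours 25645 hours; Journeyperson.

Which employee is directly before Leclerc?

Ibarra

By classification: Adeyemi and Osei (Lead Hand); then Mbeki and Dimitriou (Journeyperson); then Ibarra (Operator); then Leclerc, Mendoza, Beaumont and Lund (Helper); then Haddad (Probationary).
Adeyemi and Osei both have company hire date 1990-09-09, so the next rule applies.
Adeyemi and Osei are each not shift-lead qualified, so the next rule applies.
Among Adeyemi and Osei, by accumulated service hours (higher first): Adeyemi (22923 hours) before Osei (9538 hours).
Mbeki and Dimitriou both have company hire date 2009-07-20, so the next rule applies.
Mbeki and Dimitriou are each not shift-lead qualified, so the next rule applies.
Among Mbeki and Dimitriou, by accumulated service hours (higher first): Mbeki (25645 hours) before Dimitriou (6431 hours).
Leclerc, Mendoza, Beaumont and Lund all have company hire date 1994-01-05, so the next rule applies.
Among Leclerc, Mendoza, Beaumont and Lund, shift-lead qualified before not shift-lead qualified: Leclerc (shift-lead qualified) before Mendoza, Beaumont and Lund (not shift-lead qualified).
Among Mendoza, Beaumont and Lund, by accumulated service hours (higher first): Mendoza (31792 hours) before Beaumont (30095 hours) before Lund (25426 hours).
Order: Adeyemi, Osei, Mbeki, Dimitriou, Ibarra, Leclerc, Mendoza, Beaumont, Lund, Haddad.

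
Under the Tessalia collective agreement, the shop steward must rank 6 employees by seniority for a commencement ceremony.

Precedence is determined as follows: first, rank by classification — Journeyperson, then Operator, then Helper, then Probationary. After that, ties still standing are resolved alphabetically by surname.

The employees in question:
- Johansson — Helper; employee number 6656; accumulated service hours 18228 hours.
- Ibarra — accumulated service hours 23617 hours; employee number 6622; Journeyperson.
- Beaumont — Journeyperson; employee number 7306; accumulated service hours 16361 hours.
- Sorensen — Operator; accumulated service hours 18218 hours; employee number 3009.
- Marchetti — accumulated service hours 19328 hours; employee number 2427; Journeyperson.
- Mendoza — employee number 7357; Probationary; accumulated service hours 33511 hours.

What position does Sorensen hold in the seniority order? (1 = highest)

By classification: Beaumont, Ibarra and Marchetti (Journeyperson); then Sorensen (Operator); then Johansson (Helper); then Mendoza (Probationary).
Among Beaumont, Ibarra and Marchetti, alphabetically by surname: Beaumont before Ibarra before Marchetti.
Order: Beaumont, Ibarra, Marchetti, Sorensen, Johansson, Mendoza. So position 4.

4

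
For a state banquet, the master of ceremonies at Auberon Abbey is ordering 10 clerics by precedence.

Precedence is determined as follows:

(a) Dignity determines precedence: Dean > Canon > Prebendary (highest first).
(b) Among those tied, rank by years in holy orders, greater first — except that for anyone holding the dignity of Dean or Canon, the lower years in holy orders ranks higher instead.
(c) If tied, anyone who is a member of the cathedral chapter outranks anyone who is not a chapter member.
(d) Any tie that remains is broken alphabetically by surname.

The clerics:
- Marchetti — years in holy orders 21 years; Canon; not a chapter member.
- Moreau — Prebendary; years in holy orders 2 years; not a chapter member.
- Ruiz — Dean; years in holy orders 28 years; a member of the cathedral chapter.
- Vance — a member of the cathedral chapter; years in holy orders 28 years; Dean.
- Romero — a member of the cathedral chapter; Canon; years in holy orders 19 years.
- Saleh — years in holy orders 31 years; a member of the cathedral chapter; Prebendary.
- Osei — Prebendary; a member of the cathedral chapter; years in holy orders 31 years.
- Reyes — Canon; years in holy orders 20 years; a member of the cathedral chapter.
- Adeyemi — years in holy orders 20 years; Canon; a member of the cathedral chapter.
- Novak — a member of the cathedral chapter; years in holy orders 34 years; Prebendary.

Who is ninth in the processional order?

Saleh

By dignity: Ruiz and Vance (Dean); then Romero, Adeyemi, Reyes and Marchetti (Canon); then Novak, Osei, Saleh and Moreau (Prebendary).
Ruiz and Vance both have years in holy orders 28 years, so the next rule applies.
Ruiz and Vance are each a member of the cathedral chapter, so the next rule applies.
Among Ruiz and Vance, alphabetically by surname: Ruiz before Vance.
Among Romero, Adeyemi, Reyes and Marchetti, by years in holy orders (lower first) (reversed rule for this group): Romero (19 years) before Adeyemi and Reyes (20 years) before Marchetti (21 years).
Adeyemi and Reyes are each a member of the cathedral chapter, so the next rule applies.
Among Adeyemi and Reyes, alphabetically by surname: Adeyemi before Reyes.
Among Novak, Osei, Saleh and Moreau, by years in holy orders (higher first): Novak (34 years) before Osei and Saleh (31 years) before Moreau (2 years).
Osei and Saleh are each a member of the cathedral chapter, so the next rule applies.
Among Osei and Saleh, alphabetically by surname: Osei before Saleh.
Order: Ruiz, Vance, Romero, Adeyemi, Reyes, Marchetti, Novak, Osei, Saleh, Moreau.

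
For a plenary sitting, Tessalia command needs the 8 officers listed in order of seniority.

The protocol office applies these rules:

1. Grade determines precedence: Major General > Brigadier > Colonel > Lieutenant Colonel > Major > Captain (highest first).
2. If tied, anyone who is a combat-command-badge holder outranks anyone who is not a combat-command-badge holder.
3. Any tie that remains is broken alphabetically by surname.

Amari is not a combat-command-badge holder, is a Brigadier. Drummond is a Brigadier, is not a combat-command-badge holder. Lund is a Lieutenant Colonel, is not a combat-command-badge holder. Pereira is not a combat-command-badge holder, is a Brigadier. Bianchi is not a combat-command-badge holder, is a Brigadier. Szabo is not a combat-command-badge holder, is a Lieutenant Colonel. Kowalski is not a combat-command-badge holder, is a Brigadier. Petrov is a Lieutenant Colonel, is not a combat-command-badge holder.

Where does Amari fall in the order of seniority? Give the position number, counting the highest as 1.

1

By grade: Amari, Bianchi, Drummond, Kowalski and Pereira (Brigadier); then Lund, Petrov and Szabo (Lieutenant Colonel).
Amari, Bianchi, Drummond, Kowalski and Pereira are each not a combat-command-badge holder, so the next rule applies.
Among Amari, Bianchi, Drummond, Kowalski and Pereira, alphabetically by surname: Amari before Bianchi before Drummond before Kowalski before Pereira.
Lund, Petrov and Szabo are each not a combat-command-badge holder, so the next rule applies.
Among Lund, Petrov and Szabo, alphabetically by surname: Lund before Petrov before Szabo.
Order: Amari, Bianchi, Drummond, Kowalski, Pereira, Lund, Petrov, Szabo. So position 1.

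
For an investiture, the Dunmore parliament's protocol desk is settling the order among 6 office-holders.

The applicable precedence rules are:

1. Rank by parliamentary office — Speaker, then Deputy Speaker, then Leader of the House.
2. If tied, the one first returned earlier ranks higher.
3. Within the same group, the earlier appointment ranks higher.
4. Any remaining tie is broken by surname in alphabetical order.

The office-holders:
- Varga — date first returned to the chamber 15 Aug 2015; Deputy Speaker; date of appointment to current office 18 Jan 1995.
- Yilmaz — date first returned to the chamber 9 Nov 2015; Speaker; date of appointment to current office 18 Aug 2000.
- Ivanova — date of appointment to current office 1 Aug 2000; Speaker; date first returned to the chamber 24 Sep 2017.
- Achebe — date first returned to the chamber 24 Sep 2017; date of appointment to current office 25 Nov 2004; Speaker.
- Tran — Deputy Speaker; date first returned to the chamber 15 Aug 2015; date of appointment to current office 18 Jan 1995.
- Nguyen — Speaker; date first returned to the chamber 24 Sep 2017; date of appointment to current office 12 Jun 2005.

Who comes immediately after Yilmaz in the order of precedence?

By parliamentary office: Yilmaz, Ivanova, Achebe and Nguyen (Speaker); then Tran and Varga (Deputy Speaker).
Among Yilmaz, Ivanova, Achebe and Nguyen, by date first returned to the chamber (earlier first): Yilmaz (9 Nov 2015) before Ivanova, Achebe and Nguyen (24 Sep 2017).
Among Ivanova, Achebe and Nguyen, by date of appointment to current office (earlier first): Ivanova (1 Aug 2000) before Achebe (25 Nov 2004) before Nguyen (12 Jun 2005).
Tran and Varga both have date first returned to the chamber 15 Aug 2015, so the next rule applies.
Tran and Varga both have date of appointment to current office 18 Jan 1995, so the next rule applies.
Among Tran and Varga, alphabetically by surname: Tran before Varga.
Order: Yilmaz, Ivanova, Achebe, Nguyen, Tran, Varga.

Ivanova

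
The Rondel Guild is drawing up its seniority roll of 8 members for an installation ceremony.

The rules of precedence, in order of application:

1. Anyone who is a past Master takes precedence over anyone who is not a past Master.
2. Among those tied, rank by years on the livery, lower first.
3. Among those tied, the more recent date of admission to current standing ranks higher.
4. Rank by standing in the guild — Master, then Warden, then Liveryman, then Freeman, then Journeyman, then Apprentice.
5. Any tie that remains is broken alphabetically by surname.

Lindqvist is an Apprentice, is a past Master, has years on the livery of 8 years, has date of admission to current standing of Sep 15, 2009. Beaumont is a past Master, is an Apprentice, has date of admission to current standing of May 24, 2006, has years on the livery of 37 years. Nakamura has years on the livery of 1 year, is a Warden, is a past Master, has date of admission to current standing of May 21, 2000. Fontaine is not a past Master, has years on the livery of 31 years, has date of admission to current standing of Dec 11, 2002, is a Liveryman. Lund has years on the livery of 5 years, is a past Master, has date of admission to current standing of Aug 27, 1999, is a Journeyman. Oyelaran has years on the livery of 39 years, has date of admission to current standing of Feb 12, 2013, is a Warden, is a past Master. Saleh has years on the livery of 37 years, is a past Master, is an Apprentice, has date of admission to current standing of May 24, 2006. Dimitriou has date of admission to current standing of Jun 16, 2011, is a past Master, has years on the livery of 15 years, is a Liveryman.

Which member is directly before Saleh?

By the first rule: Nakamura, Lund, Lindqvist, Dimitriou, Beaumont, Saleh and Oyelaran (each a past Master); then Fontaine (not a past Master).
Among Nakamura, Lund, Lindqvist, Dimitriou, Beaumont, Saleh and Oyelaran, by years on the livery (lower first): Nakamura (1 year) before Lund (5 years) before Lindqvist (8 years) before Dimitriou (15 years) before Beaumont and Saleh (37 years) before Oyelaran (39 years).
Beaumont and Saleh both have date of admission to current standing May 24, 2006, so the next rule applies.
Beaumont and Saleh are each Apprentice, so the next rule applies.
Among Beaumont and Saleh, alphabetically by surname: Beaumont before Saleh.
Order: Nakamura, Lund, Lindqvist, Dimitriou, Beaumont, Saleh, Oyelaran, Fontaine.

Beaumont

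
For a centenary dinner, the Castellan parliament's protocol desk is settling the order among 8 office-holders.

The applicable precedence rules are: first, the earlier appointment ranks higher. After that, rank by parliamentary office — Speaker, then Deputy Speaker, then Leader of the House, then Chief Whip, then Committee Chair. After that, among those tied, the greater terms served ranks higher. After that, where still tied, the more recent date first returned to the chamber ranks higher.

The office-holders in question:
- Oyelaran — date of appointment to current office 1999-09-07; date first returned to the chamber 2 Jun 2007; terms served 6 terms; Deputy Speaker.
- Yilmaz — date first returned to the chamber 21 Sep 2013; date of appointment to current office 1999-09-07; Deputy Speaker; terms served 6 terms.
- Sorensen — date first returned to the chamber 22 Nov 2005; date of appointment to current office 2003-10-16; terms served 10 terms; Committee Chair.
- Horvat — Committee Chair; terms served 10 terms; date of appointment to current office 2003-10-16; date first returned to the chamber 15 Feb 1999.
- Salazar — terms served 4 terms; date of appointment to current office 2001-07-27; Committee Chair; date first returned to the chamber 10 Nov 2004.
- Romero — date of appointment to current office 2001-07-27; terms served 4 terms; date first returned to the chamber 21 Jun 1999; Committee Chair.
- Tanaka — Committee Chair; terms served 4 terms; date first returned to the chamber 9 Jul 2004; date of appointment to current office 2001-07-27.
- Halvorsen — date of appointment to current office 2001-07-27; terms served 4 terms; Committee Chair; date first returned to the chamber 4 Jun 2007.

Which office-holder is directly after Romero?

Sorensen

By date of appointment to current office (earlier first): Yilmaz and Oyelaran (both 1999-09-07); then Halvorsen, Salazar, Tanaka and Romero (each 2001-07-27); then Sorensen and Horvat (both 2003-10-16).
Yilmaz and Oyelaran are each Deputy Speaker, so the next rule applies.
Yilmaz and Oyelaran both have terms served 6 terms, so the next rule applies.
Among Yilmaz and Oyelaran, by date first returned to the chamber (later first): Yilmaz (21 Sep 2013) before Oyelaran (2 Jun 2007).
Halvorsen, Salazar, Tanaka and Romero are each Committee Chair, so the next rule applies.
Halvorsen, Salazar, Tanaka and Romero all have terms served 4 terms, so the next rule applies.
Among Halvorsen, Salazar, Tanaka and Romero, by date first returned to the chamber (later first): Halvorsen (4 Jun 2007) before Salazar (10 Nov 2004) before Tanaka (9 Jul 2004) before Romero (21 Jun 1999).
Sorensen and Horvat are each Committee Chair, so the next rule applies.
Sorensen and Horvat both have terms served 10 terms, so the next rule applies.
Among Sorensen and Horvat, by date first returned to the chamber (later first): Sorensen (22 Nov 2005) before Horvat (15 Feb 1999).
Order: Yilmaz, Oyelaran, Halvorsen, Salazar, Tanaka, Romero, Sorensen, Horvat.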